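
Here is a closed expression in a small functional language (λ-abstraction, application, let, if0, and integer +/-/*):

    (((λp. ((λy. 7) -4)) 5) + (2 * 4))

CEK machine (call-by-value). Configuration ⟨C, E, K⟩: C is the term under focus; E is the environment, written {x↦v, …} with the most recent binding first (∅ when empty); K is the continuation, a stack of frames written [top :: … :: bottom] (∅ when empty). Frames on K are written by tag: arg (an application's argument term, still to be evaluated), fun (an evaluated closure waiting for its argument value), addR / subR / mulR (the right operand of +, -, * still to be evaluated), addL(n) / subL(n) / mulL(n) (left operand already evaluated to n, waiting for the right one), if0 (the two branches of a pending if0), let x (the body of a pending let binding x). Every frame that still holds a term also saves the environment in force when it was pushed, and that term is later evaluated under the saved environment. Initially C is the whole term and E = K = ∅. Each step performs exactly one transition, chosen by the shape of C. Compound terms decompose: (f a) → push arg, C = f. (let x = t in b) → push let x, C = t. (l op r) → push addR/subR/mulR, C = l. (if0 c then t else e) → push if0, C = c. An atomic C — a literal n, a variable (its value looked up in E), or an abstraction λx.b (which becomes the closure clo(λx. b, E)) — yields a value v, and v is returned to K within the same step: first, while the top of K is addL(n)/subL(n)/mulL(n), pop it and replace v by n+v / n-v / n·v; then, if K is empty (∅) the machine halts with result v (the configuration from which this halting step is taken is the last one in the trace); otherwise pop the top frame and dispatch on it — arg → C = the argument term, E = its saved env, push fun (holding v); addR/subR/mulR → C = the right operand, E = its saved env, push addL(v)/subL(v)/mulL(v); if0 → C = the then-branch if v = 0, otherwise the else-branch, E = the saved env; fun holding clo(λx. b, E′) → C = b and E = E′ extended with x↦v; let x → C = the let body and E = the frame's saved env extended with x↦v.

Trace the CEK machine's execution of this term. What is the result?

step 0: [C=(((λp. ((λy. 7) -4)) 5) + (2 * 4)) | E=∅ | K=∅]
step 1: [C=((λp. ((λy. 7) -4)) 5) | E=∅ | K=[addR]]
step 2: [C=(λp. ((λy. 7) -4)) | E=∅ | K=[arg :: addR]]
step 3: [C=5 | E=∅ | K=[fun :: addR]]
step 4: [C=((λy. 7) -4) | E={p↦5} | K=[addR]]
step 5: [C=(λy. 7) | E={p↦5} | K=[arg :: addR]]
step 6: [C=-4 | E={p↦5} | K=[fun :: addR]]
step 7: [C=7 | E={y↦-4, p↦5} | K=[addR]]
step 8: [C=(2 * 4) | E=∅ | K=[addL(7)]]
step 9: [C=2 | E=∅ | K=[mulR :: addL(7)]]
step 10: [C=4 | E=∅ | K=[mulL(2) :: addL(7)]]
→ final value 15

Answer: 15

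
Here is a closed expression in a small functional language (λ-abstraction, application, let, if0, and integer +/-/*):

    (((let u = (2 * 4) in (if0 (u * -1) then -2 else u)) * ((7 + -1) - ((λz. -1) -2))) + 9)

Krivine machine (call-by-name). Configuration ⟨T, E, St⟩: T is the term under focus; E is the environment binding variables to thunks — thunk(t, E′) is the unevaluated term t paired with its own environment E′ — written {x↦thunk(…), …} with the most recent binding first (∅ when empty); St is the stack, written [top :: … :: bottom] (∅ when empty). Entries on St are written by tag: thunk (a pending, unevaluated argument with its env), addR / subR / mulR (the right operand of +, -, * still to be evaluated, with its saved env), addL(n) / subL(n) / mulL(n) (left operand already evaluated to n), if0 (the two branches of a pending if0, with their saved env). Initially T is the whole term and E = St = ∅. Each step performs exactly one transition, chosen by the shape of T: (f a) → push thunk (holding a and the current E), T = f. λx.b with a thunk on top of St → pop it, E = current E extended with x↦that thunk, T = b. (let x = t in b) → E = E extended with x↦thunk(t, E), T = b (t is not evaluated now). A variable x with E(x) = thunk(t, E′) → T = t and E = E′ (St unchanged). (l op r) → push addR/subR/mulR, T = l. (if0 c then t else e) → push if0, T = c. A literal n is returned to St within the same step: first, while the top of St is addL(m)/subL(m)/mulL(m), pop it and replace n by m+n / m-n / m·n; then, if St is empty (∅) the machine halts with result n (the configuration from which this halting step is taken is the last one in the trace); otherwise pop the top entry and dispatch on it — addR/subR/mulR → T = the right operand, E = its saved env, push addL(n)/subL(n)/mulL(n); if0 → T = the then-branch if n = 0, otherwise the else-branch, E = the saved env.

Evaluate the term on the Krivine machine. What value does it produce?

Answer: 65

Execution trace:
[0] <T=(((let u = (2 * 4) in (if0 (u * -1) then -2 else u)) * ((7 + -1) - ((λz. -1) -2))) + 9), E=∅, St=∅>
[1] <T=((let u = (2 * 4) in (if0 (u * -1) then -2 else u)) * ((7 + -1) - ((λz. -1) -2))), E=∅, St=[addR]>
[2] <T=(let u = (2 * 4) in (if0 (u * -1) then -2 else u)), E=∅, St=[mulR :: addR]>
[3] <T=(if0 (u * -1) then -2 else u), E={u↦thunk((2 * 4), ∅)}, St=[mulR :: addR]>
[4] <T=(u * -1), E={u↦thunk((2 * 4), ∅)}, St=[if0 :: mulR :: addR]>
[5] <T=u, E={u↦thunk((2 * 4), ∅)}, St=[mulR :: if0 :: mulR :: addR]>
[6] <T=(2 * 4), E=∅, St=[mulR :: if0 :: mulR :: addR]>
[7] <T=2, E=∅, St=[mulR :: mulR :: if0 :: mulR :: addR]>
[8] <T=4, E=∅, St=[mulL(2) :: mulR :: if0 :: mulR :: addR]>
[9] <T=-1, E={u↦thunk((2 * 4), ∅)}, St=[mulL(8) :: if0 :: mulR :: addR]>
[10] <T=u, E={u↦thunk((2 * 4), ∅)}, St=[mulR :: addR]>
[11] <T=(2 * 4), E=∅, St=[mulR :: addR]>
[12] <T=2, E=∅, St=[mulR :: mulR :: addR]>
[13] <T=4, E=∅, St=[mulL(2) :: mulR :: addR]>
[14] <T=((7 + -1) - ((λz. -1) -2)), E=∅, St=[mulL(8) :: addR]>
[15] <T=(7 + -1), E=∅, St=[subR :: mulL(8) :: addR]>
[16] <T=7, E=∅, St=[addR :: subR :: mulL(8) :: addR]>
[17] <T=-1, E=∅, St=[addL(7) :: subR :: mulL(8) :: addR]>
[18] <T=((λz. -1) -2), E=∅, St=[subL(6) :: mulL(8) :: addR]>
[19] <T=(λz. -1), E=∅, St=[thunk :: subL(6) :: mulL(8) :: addR]>
[20] <T=-1, E={z↦thunk(-2, ∅)}, St=[subL(6) :: mulL(8) :: addR]>
[21] <T=9, E=∅, St=[addL(56)]>
→ final value 65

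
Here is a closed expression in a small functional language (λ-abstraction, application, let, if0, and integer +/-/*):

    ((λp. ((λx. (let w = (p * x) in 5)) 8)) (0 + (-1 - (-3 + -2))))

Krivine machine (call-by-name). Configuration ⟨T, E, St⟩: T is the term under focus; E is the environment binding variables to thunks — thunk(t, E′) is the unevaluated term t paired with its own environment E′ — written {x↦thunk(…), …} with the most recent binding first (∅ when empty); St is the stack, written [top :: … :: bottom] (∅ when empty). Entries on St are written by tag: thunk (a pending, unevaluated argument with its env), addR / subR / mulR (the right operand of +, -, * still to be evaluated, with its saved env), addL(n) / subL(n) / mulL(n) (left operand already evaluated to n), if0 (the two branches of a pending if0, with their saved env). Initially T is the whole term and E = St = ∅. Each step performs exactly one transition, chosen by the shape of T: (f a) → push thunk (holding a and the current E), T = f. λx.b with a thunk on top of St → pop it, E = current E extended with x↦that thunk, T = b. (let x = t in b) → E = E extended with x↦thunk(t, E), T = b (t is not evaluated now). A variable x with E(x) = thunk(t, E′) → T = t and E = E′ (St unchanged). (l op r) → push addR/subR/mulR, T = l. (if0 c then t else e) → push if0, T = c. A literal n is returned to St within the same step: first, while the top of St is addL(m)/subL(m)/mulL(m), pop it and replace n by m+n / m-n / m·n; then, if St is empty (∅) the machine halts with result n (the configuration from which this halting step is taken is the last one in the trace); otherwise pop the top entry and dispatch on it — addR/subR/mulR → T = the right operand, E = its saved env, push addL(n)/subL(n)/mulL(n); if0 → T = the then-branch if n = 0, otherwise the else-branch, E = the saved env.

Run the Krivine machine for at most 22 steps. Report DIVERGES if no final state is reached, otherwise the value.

[0] [T=((λp. ((λx. (let w = (p * x) in 5)) 8)) (0 + (-1 - (-3 + -2)))) | E=∅ | St=∅]
[1] [T=(λp. ((λx. (let w = (p * x) in 5)) 8)) | E=∅ | St=[thunk]]
[2] [T=((λx. (let w = (p * x) in 5)) 8) | E={p↦thunk((0 + (-1 - (-3 + -2))), ∅)} | St=∅]
[3] [T=(λx. (let w = (p * x) in 5)) | E={p↦thunk((0 + (-1 - (-3 + -2))), ∅)} | St=[thunk]]
[4] [T=(let w = (p * x) in 5) | E={x↦thunk(8, {p↦thunk((0 + (-1 - (-3 + -2))), ∅)}), p↦thunk((0 + (-1 - (-3 + -2))), ∅)} | St=∅]
[5] [T=5 | E={w↦thunk((p * x), {x↦thunk(8, {p↦thunk((0 + (-1 - (-3 + -2))), ∅)}), p↦thunk((0 + (-1 - (-3 + -2))), ∅)}), x↦thunk(8, {p↦thunk((0 + (-1 - (-3 + -2))), ∅)}), p↦thunk((0 + (-1 - (-3 + -2))), ∅)} | St=∅]
→ final value 5

Answer: 5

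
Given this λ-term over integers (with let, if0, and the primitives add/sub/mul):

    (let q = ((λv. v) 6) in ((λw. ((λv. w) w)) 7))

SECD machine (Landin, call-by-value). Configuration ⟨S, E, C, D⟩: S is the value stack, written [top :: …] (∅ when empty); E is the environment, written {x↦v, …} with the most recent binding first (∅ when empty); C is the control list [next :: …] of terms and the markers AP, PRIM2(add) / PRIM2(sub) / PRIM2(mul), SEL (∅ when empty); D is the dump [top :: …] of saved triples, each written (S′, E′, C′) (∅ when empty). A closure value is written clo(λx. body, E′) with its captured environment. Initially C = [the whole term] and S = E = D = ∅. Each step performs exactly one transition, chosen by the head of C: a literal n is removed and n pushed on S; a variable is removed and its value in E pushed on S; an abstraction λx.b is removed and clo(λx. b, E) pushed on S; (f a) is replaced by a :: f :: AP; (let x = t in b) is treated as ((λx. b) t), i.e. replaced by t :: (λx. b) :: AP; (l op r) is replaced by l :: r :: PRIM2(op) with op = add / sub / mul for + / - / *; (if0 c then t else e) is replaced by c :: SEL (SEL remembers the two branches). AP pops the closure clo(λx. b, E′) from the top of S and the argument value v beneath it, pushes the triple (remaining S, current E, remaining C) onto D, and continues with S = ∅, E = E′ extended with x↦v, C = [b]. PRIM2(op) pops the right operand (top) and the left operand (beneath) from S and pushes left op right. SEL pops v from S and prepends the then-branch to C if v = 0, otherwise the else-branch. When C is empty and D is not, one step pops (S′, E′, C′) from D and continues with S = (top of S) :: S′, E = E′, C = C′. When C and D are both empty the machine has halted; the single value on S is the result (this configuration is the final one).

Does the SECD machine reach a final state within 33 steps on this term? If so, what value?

Answer: 7

Execution trace:
step 0: [S=∅ | E=∅ | C=[(let q = ((λv. v) 6) in ((λw. ((λv. w) w)) 7))] | D=∅]
step 1: [S=∅ | E=∅ | C=[((λv. v) 6) :: (λq. ((λw. ((λv. w) w)) 7)) :: AP] | D=∅]
step 2: [S=∅ | E=∅ | C=[6 :: (λv. v) :: AP :: (λq. ((λw. ((λv. w) w)) 7)) :: AP] | D=∅]
step 3: [S=[6] | E=∅ | C=[(λv. v) :: AP :: (λq. ((λw. ((λv. w) w)) 7)) :: AP] | D=∅]
step 4: [S=[clo(λv. v, ∅) :: 6] | E=∅ | C=[AP :: (λq. ((λw. ((λv. w) w)) 7)) :: AP] | D=∅]
step 5: [S=∅ | E={v↦6} | C=[v] | D=[(∅, ∅, [(λq. ((λw. ((λv. w) w)) 7)) :: AP])]]
step 6: [S=[6] | E={v↦6} | C=∅ | D=[(∅, ∅, [(λq. ((λw. ((λv. w) w)) 7)) :: AP])]]
step 7: [S=[6] | E=∅ | C=[(λq. ((λw. ((λv. w) w)) 7)) :: AP] | D=∅]
step 8: [S=[clo(λq. ((λw. ((λv. w) w)) 7), ∅) :: 6] | E=∅ | C=[AP] | D=∅]
step 9: [S=∅ | E={q↦6} | C=[((λw. ((λv. w) w)) 7)] | D=[(∅, ∅, ∅)]]
step 10: [S=∅ | E={q↦6} | C=[7 :: (λw. ((λv. w) w)) :: AP] | D=[(∅, ∅, ∅)]]
step 11: [S=[7] | E={q↦6} | C=[(λw. ((λv. w) w)) :: AP] | D=[(∅, ∅, ∅)]]
step 12: [S=[clo(λw. ((λv. w) w), {q↦6}) :: 7] | E={q↦6} | C=[AP] | D=[(∅, ∅, ∅)]]
step 13: [S=∅ | E={w↦7, q↦6} | C=[((λv. w) w)] | D=[(∅, {q↦6}, ∅) :: (∅, ∅, ∅)]]
step 14: [S=∅ | E={w↦7, q↦6} | C=[w :: (λv. w) :: AP] | D=[(∅, {q↦6}, ∅) :: (∅, ∅, ∅)]]
step 15: [S=[7] | E={w↦7, q↦6} | C=[(λv. w) :: AP] | D=[(∅, {q↦6}, ∅) :: (∅, ∅, ∅)]]
step 16: [S=[clo(λv. w, {w↦7, q↦6}) :: 7] | E={w↦7, q↦6} | C=[AP] | D=[(∅, {q↦6}, ∅) :: (∅, ∅, ∅)]]
step 17: [S=∅ | E={v↦7, w↦7, q↦6} | C=[w] | D=[(∅, {w↦7, q↦6}, ∅) :: (∅, {q↦6}, ∅) :: (∅, ∅, ∅)]]
step 18: [S=[7] | E={v↦7, w↦7, q↦6} | C=∅ | D=[(∅, {w↦7, q↦6}, ∅) :: (∅, {q↦6}, ∅) :: (∅, ∅, ∅)]]
step 19: [S=[7] | E={w↦7, q↦6} | C=∅ | D=[(∅, {q↦6}, ∅) :: (∅, ∅, ∅)]]
step 20: [S=[7] | E={q↦6} | C=∅ | D=[(∅, ∅, ∅)]]
step 21: [S=[7] | E=∅ | C=∅ | D=∅]
→ final value 7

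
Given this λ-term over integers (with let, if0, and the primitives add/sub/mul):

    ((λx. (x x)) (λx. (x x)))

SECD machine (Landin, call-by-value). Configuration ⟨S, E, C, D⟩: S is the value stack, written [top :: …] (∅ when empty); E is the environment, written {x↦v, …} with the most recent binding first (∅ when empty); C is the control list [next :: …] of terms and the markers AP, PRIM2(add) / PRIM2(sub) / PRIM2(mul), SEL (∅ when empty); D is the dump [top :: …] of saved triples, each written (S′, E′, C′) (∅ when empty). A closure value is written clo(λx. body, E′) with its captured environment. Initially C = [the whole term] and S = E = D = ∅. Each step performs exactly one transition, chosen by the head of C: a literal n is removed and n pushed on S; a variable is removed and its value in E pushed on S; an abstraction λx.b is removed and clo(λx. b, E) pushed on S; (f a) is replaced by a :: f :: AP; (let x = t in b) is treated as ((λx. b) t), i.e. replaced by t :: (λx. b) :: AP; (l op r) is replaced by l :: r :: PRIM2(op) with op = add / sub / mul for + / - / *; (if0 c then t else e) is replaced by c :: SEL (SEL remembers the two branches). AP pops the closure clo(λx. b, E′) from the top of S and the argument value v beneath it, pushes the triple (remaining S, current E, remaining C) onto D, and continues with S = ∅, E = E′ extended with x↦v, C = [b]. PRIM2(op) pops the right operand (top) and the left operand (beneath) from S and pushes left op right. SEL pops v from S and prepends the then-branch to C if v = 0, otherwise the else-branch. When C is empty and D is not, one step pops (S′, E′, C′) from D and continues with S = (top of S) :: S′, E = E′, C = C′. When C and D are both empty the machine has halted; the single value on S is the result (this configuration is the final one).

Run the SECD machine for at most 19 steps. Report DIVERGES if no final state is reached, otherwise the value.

0. <S=∅, E=∅, C=[((λx. (x x)) (λx. (x x)))], D=∅>
1. <S=∅, E=∅, C=[(λx. (x x)) :: (λx. (x x)) :: AP], D=∅>
2. <S=[clo(λx. (x x), ∅)], E=∅, C=[(λx. (x x)) :: AP], D=∅>
3. <S=[clo(λx. (x x), ∅) :: clo(λx. (x x), ∅)], E=∅, C=[AP], D=∅>
4. <S=∅, E={x↦clo(λx. (x x), ∅)}, C=[(x x)], D=[(∅, ∅, ∅)]>
5. <S=∅, E={x↦clo(λx. (x x), ∅)}, C=[x :: x :: AP], D=[(∅, ∅, ∅)]>
6. <S=[clo(λx. (x x), ∅)], E={x↦clo(λx. (x x), ∅)}, C=[x :: AP], D=[(∅, ∅, ∅)]>
7. <S=[clo(λx. (x x), ∅) :: clo(λx. (x x), ∅)], E={x↦clo(λx. (x x), ∅)}, C=[AP], D=[(∅, ∅, ∅)]>
8. <S=∅, E={x↦clo(λx. (x x), ∅)}, C=[(x x)], D=[(∅, {x↦clo(λx. (x x), ∅)}, ∅) :: (∅, ∅, ∅)]>
9. <S=∅, E={x↦clo(λx. (x x), ∅)}, C=[x :: x :: AP], D=[(∅, {x↦clo(λx. (x x), ∅)}, ∅) :: (∅, ∅, ∅)]>
10. <S=[clo(λx. (x x), ∅)], E={x↦clo(λx. (x x), ∅)}, C=[x :: AP], D=[(∅, {x↦clo(λx. (x x), ∅)}, ∅) :: (∅, ∅, ∅)]>
11. <S=[clo(λx. (x x), ∅) :: clo(λx. (x x), ∅)], E={x↦clo(λx. (x x), ∅)}, C=[AP], D=[(∅, {x↦clo(λx. (x x), ∅)}, ∅) :: (∅, ∅, ∅)]>
12. <S=∅, E={x↦clo(λx. (x x), ∅)}, C=[(x x)], D=[(∅, {x↦clo(λx. (x x), ∅)}, ∅) :: (∅, {x↦clo(λx. (x x), ∅)}, ∅) :: (∅, ∅, ∅)]>
13. <S=∅, E={x↦clo(λx. (x x), ∅)}, C=[x :: x :: AP], D=[(∅, {x↦clo(λx. (x x), ∅)}, ∅) :: (∅, {x↦clo(λx. (x x), ∅)}, ∅) :: (∅, ∅, ∅)]>
14. <S=[clo(λx. (x x), ∅)], E={x↦clo(λx. (x x), ∅)}, C=[x :: AP], D=[(∅, {x↦clo(λx. (x x), ∅)}, ∅) :: (∅, {x↦clo(λx. (x x), ∅)}, ∅) :: (∅, ∅, ∅)]>
15. <S=[clo(λx. (x x), ∅) :: clo(λx. (x x), ∅)], E={x↦clo(λx. (x x), ∅)}, C=[AP], D=[(∅, {x↦clo(λx. (x x), ∅)}, ∅) :: (∅, {x↦clo(λx. (x x), ∅)}, ∅) :: (∅, ∅, ∅)]>
16. <S=∅, E={x↦clo(λx. (x x), ∅)}, C=[(x x)], D=[(∅, {x↦clo(λx. (x x), ∅)}, ∅) :: (∅, {x↦clo(λx. (x x), ∅)}, ∅) :: (∅, {x↦clo(λx. (x x), ∅)}, ∅) :: (∅, ∅, ∅)]>
17. <S=∅, E={x↦clo(λx. (x x), ∅)}, C=[x :: x :: AP], D=[(∅, {x↦clo(λx. (x x), ∅)}, ∅) :: (∅, {x↦clo(λx. (x x), ∅)}, ∅) :: (∅, {x↦clo(λx. (x x), ∅)}, ∅) :: (∅, ∅, ∅)]>
18. <S=[clo(λx. (x x), ∅)], E={x↦clo(λx. (x x), ∅)}, C=[x :: AP], D=[(∅, {x↦clo(λx. (x x), ∅)}, ∅) :: (∅, {x↦clo(λx. (x x), ∅)}, ∅) :: (∅, {x↦clo(λx. (x x), ∅)}, ∅) :: (∅, ∅, ∅)]>
19. <S=[clo(λx. (x x), ∅) :: clo(λx. (x x), ∅)], E={x↦clo(λx. (x x), ∅)}, C=[AP], D=[(∅, {x↦clo(λx. (x x), ∅)}, ∅) :: (∅, {x↦clo(λx. (x x), ∅)}, ∅) :: (∅, {x↦clo(λx. (x x), ∅)}, ∅) :: (∅, ∅, ∅)]>
→ 19 transitions taken and the configuration is still not final: no result within 19 steps

Answer: DIVERGES (no final state within 19 steps)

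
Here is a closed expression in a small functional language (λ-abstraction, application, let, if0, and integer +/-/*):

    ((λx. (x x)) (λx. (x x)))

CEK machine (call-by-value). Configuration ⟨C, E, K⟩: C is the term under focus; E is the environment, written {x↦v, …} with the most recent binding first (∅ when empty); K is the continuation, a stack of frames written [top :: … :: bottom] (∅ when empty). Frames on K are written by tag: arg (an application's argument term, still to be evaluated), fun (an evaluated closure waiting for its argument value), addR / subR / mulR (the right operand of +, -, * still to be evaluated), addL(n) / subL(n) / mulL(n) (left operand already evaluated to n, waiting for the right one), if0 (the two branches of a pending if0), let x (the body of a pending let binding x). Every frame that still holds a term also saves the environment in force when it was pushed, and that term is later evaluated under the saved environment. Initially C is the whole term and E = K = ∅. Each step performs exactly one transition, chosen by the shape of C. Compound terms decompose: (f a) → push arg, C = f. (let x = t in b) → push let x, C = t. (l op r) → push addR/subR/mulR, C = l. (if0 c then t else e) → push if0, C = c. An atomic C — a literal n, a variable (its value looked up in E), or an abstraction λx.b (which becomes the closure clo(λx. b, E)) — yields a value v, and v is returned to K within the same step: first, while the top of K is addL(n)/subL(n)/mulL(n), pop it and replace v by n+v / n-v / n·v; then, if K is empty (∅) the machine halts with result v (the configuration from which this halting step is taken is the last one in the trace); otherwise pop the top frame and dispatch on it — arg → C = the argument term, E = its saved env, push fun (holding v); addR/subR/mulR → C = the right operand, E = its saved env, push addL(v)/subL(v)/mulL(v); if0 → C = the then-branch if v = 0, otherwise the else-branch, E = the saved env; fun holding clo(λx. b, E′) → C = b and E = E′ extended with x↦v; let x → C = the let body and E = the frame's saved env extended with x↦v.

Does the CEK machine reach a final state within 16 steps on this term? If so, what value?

Answer: DIVERGES (no final state within 16 steps)

Machine steps:
0. <C=((λx. (x x)) (λx. (x x))), E=∅, K=∅>
1. <C=(λx. (x x)), E=∅, K=[arg]>
2. <C=(λx. (x x)), E=∅, K=[fun]>
3. <C=(x x), E={x↦clo(λx. (x x), ∅)}, K=∅>
4. <C=x, E={x↦clo(λx. (x x), ∅)}, K=[arg]>
5. <C=x, E={x↦clo(λx. (x x), ∅)}, K=[fun]>
… configuration repeats with period 3 (steps 3–5 recur indefinitely) …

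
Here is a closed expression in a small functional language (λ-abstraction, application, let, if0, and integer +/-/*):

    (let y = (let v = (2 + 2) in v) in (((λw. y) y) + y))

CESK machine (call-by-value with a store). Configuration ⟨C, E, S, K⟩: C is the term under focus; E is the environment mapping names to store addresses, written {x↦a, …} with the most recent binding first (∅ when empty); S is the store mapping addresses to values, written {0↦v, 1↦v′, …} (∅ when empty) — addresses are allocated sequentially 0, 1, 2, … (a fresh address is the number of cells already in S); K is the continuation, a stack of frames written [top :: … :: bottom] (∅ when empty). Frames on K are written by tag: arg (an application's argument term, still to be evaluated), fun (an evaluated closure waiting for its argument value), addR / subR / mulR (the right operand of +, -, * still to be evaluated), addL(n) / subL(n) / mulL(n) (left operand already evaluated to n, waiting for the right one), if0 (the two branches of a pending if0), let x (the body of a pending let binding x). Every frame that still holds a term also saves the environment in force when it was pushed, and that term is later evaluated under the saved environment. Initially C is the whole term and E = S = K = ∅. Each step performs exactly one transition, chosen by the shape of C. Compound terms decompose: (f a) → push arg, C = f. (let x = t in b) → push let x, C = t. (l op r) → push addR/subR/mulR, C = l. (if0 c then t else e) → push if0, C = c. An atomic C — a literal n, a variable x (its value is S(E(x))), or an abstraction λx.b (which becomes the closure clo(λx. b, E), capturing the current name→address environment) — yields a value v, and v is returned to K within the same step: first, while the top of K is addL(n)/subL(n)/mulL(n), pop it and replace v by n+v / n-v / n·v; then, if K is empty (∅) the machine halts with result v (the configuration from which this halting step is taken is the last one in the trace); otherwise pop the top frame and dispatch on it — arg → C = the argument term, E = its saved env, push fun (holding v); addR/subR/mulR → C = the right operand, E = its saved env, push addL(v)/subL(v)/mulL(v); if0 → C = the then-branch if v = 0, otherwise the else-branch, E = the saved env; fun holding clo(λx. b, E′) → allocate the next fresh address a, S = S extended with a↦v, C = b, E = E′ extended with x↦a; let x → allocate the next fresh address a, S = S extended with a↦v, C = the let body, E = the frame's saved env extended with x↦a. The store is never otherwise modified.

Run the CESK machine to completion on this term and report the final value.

[0] ⟨C=(let y = (let v = (2 + 2) in v) in (((λw. y) y) + y)); E=∅; S=∅; K=∅⟩
[1] ⟨C=(let v = (2 + 2) in v); E=∅; S=∅; K=[let y]⟩
[2] ⟨C=(2 + 2); E=∅; S=∅; K=[let v :: let y]⟩
[3] ⟨C=2; E=∅; S=∅; K=[addR :: let v :: let y]⟩
[4] ⟨C=2; E=∅; S=∅; K=[addL(2) :: let v :: let y]⟩
[5] ⟨C=v; E={v↦0}; S={0↦4}; K=[let y]⟩
[6] ⟨C=(((λw. y) y) + y); E={y↦1}; S={0↦4, 1↦4}; K=∅⟩
[7] ⟨C=((λw. y) y); E={y↦1}; S={0↦4, 1↦4}; K=[addR]⟩
[8] ⟨C=(λw. y); E={y↦1}; S={0↦4, 1↦4}; K=[arg :: addR]⟩
[9] ⟨C=y; E={y↦1}; S={0↦4, 1↦4}; K=[fun :: addR]⟩
[10] ⟨C=y; E={w↦2, y↦1}; S={0↦4, 1↦4, 2↦4}; K=[addR]⟩
[11] ⟨C=y; E={y↦1}; S={0↦4, 1↦4, 2↦4}; K=[addL(4)]⟩
→ final value 8

Answer: 8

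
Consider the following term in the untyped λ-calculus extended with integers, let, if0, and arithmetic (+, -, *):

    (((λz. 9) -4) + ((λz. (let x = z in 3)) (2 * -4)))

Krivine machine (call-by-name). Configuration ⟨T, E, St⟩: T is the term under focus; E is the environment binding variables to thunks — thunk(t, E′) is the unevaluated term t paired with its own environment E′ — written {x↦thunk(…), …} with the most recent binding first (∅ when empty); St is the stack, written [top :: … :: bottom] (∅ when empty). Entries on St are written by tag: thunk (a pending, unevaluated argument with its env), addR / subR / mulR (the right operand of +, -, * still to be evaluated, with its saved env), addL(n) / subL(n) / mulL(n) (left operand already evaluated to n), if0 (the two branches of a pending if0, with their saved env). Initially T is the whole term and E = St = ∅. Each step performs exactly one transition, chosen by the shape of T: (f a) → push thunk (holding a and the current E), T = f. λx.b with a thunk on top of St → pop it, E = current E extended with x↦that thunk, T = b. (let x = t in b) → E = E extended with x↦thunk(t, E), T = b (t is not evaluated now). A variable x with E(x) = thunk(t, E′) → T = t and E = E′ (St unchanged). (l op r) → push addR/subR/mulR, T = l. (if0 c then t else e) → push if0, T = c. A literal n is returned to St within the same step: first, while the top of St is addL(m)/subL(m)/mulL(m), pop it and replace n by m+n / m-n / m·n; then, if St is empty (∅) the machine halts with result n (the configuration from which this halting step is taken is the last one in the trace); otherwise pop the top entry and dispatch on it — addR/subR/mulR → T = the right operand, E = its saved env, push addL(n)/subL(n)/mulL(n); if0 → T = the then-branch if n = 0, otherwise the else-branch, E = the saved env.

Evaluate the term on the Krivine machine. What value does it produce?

Answer: 12

Execution trace:
step 0: <T=(((λz. 9) -4) + ((λz. (let x = z in 3)) (2 * -4))), E=∅, St=∅>
step 1: <T=((λz. 9) -4), E=∅, St=[addR]>
step 2: <T=(λz. 9), E=∅, St=[thunk :: addR]>
step 3: <T=9, E={z↦thunk(-4, ∅)}, St=[addR]>
step 4: <T=((λz. (let x = z in 3)) (2 * -4)), E=∅, St=[addL(9)]>
step 5: <T=(λz. (let x = z in 3)), E=∅, St=[thunk :: addL(9)]>
step 6: <T=(let x = z in 3), E={z↦thunk((2 * -4), ∅)}, St=[addL(9)]>
step 7: <T=3, E={x↦thunk(z, {z↦thunk((2 * -4), ∅)}), z↦thunk((2 * -4), ∅)}, St=[addL(9)]>
→ final value 12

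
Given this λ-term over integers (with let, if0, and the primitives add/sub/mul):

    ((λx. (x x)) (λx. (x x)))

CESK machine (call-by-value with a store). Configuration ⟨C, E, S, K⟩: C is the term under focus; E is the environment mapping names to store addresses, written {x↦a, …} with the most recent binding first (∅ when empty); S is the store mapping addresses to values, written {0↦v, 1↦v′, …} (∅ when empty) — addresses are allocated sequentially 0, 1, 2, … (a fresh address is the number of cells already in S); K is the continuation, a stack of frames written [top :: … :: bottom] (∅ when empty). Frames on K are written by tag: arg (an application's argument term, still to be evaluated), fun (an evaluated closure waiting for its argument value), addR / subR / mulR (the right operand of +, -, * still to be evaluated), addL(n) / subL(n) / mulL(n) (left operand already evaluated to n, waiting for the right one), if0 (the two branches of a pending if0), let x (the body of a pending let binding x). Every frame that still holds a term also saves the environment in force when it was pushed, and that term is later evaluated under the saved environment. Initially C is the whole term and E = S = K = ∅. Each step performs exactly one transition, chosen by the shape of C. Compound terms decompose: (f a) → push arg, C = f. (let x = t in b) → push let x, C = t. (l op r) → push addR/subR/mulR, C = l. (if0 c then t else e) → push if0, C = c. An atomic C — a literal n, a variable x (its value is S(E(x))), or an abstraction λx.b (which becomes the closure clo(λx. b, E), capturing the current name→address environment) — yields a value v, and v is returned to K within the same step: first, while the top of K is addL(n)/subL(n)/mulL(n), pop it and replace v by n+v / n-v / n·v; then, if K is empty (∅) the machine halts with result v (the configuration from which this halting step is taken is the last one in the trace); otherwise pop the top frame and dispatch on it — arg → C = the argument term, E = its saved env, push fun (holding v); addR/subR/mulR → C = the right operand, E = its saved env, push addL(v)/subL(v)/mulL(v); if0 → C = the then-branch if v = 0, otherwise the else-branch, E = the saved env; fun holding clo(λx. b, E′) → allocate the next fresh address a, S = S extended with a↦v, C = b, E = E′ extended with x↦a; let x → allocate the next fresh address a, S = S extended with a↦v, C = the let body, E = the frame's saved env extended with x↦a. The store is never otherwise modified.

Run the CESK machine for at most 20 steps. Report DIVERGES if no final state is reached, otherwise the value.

Answer: DIVERGES (no final state within 20 steps)

Derivation:
0. ⟨C=((λx. (x x)) (λx. (x x))); E=∅; S=∅; K=∅⟩
1. ⟨C=(λx. (x x)); E=∅; S=∅; K=[arg]⟩
2. ⟨C=(λx. (x x)); E=∅; S=∅; K=[fun]⟩
3. ⟨C=(x x); E={x↦0}; S={0↦clo(λx. (x x), ∅)}; K=∅⟩
4. ⟨C=x; E={x↦0}; S={0↦clo(λx. (x x), ∅)}; K=[arg]⟩
5. ⟨C=x; E={x↦0}; S={0↦clo(λx. (x x), ∅)}; K=[fun]⟩
6. ⟨C=(x x); E={x↦1}; S={0↦clo(λx. (x x), ∅), 1↦clo(λx. (x x), ∅)}; K=∅⟩
7. ⟨C=x; E={x↦1}; S={0↦clo(λx. (x x), ∅), 1↦clo(λx. (x x), ∅)}; K=[arg]⟩
8. ⟨C=x; E={x↦1}; S={0↦clo(λx. (x x), ∅), 1↦clo(λx. (x x), ∅)}; K=[fun]⟩
9. ⟨C=(x x); E={x↦2}; S={0↦clo(λx. (x x), ∅), 1↦clo(λx. (x x), ∅), 2↦clo(λx. (x x), ∅)}; K=∅⟩
10. ⟨C=x; E={x↦2}; S={0↦clo(λx. (x x), ∅), 1↦clo(λx. (x x), ∅), 2↦clo(λx. (x x), ∅)}; K=[arg]⟩
11. ⟨C=x; E={x↦2}; S={0↦clo(λx. (x x), ∅), 1↦clo(λx. (x x), ∅), 2↦clo(λx. (x x), ∅)}; K=[fun]⟩
12. ⟨C=(x x); E={x↦3}; S={0↦clo(λx. (x x), ∅), 1↦clo(λx. (x x), ∅), 2↦clo(λx. (x x), ∅), 3↦clo(λx. (x x), ∅)}; K=∅⟩
13. ⟨C=x; E={x↦3}; S={0↦clo(λx. (x x), ∅), 1↦clo(λx. (x x), ∅), 2↦clo(λx. (x x), ∅), 3↦clo(λx. (x x), ∅)}; K=[arg]⟩
14. ⟨C=x; E={x↦3}; S={0↦clo(λx. (x x), ∅), 1↦clo(λx. (x x), ∅), 2↦clo(λx. (x x), ∅), 3↦clo(λx. (x x), ∅)}; K=[fun]⟩
15. ⟨C=(x x); E={x↦4}; S={0↦clo(λx. (x x), ∅), 1↦clo(λx. (x x), ∅), 2↦clo(λx. (x x), ∅), 3↦clo(λx. (x x), ∅), 4↦clo(λx. (x x), ∅)}; K=∅⟩
16. ⟨C=x; E={x↦4}; S={0↦clo(λx. (x x), ∅), 1↦clo(λx. (x x), ∅), 2↦clo(λx. (x x), ∅), 3↦clo(λx. (x x), ∅), 4↦clo(λx. (x x), ∅)}; K=[arg]⟩
17. ⟨C=x; E={x↦4}; S={0↦clo(λx. (x x), ∅), 1↦clo(λx. (x x), ∅), 2↦clo(λx. (x x), ∅), 3↦clo(λx. (x x), ∅), 4↦clo(λx. (x x), ∅)}; K=[fun]⟩
18. ⟨C=(x x); E={x↦5}; S={0↦clo(λx. (x x), ∅), 1↦clo(λx. (x x), ∅), 2↦clo(λx. (x x), ∅), 3↦clo(λx. (x x), ∅), 4↦clo(λx. (x x), ∅), 5↦clo(λx. (x x), ∅)}; K=∅⟩
19. ⟨C=x; E={x↦5}; S={0↦clo(λx. (x x), ∅), 1↦clo(λx. (x x), ∅), 2↦clo(λx. (x x), ∅), 3↦clo(λx. (x x), ∅), 4↦clo(λx. (x x), ∅), 5↦clo(λx. (x x), ∅)}; K=[arg]⟩
20. ⟨C=x; E={x↦5}; S={0↦clo(λx. (x x), ∅), 1↦clo(λx. (x x), ∅), 2↦clo(λx. (x x), ∅), 3↦clo(λx. (x x), ∅), 4↦clo(λx. (x x), ∅), 5↦clo(λx. (x x), ∅)}; K=[fun]⟩
→ 20 transitions taken and the configuration is still not final: no result within 20 steps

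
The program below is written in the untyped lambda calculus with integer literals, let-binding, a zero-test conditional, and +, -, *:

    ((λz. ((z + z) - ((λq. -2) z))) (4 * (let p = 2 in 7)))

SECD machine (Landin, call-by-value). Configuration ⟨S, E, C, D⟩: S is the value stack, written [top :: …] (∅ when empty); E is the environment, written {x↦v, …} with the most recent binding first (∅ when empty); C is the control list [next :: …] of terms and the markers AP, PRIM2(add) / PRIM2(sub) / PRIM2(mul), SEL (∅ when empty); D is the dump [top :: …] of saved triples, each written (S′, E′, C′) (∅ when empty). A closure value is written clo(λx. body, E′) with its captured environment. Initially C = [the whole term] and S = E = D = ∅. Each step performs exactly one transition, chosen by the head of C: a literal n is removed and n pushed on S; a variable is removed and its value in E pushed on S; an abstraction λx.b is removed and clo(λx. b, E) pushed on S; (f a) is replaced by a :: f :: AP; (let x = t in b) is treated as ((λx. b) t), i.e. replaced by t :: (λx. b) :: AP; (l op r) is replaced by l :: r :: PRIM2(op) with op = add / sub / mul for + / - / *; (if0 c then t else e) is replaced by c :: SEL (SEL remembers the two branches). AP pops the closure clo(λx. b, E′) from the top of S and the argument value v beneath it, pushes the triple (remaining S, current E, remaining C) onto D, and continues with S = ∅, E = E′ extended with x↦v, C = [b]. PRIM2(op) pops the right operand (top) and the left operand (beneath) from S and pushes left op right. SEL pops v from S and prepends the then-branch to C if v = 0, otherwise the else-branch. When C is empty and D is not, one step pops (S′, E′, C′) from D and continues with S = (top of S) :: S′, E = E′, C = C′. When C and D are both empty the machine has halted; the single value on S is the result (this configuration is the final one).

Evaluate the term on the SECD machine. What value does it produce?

step 0: [S=∅ | E=∅ | C=[((λz. ((z + z) - ((λq. -2) z))) (4 * (let p = 2 in 7)))] | D=∅]
step 1: [S=∅ | E=∅ | C=[(4 * (let p = 2 in 7)) :: (λz. ((z + z) - ((λq. -2) z))) :: AP] | D=∅]
step 2: [S=∅ | E=∅ | C=[4 :: (let p = 2 in 7) :: PRIM2(mul) :: (λz. ((z + z) - ((λq. -2) z))) :: AP] | D=∅]
step 3: [S=[4] | E=∅ | C=[(let p = 2 in 7) :: PRIM2(mul) :: (λz. ((z + z) - ((λq. -2) z))) :: AP] | D=∅]
step 4: [S=[4] | E=∅ | C=[2 :: (λp. 7) :: AP :: PRIM2(mul) :: (λz. ((z + z) - ((λq. -2) z))) :: AP] | D=∅]
step 5: [S=[2 :: 4] | E=∅ | C=[(λp. 7) :: AP :: PRIM2(mul) :: (λz. ((z + z) - ((λq. -2) z))) :: AP] | D=∅]
step 6: [S=[clo(λp. 7, ∅) :: 2 :: 4] | E=∅ | C=[AP :: PRIM2(mul) :: (λz. ((z + z) - ((λq. -2) z))) :: AP] | D=∅]
step 7: [S=∅ | E={p↦2} | C=[7] | D=[([4], ∅, [PRIM2(mul) :: (λz. ((z + z) - ((λq. -2) z))) :: AP])]]
step 8: [S=[7] | E={p↦2} | C=∅ | D=[([4], ∅, [PRIM2(mul) :: (λz. ((z + z) - ((λq. -2) z))) :: AP])]]
step 9: [S=[7 :: 4] | E=∅ | C=[PRIM2(mul) :: (λz. ((z + z) - ((λq. -2) z))) :: AP] | D=∅]
step 10: [S=[28] | E=∅ | C=[(λz. ((z + z) - ((λq. -2) z))) :: AP] | D=∅]
step 11: [S=[clo(λz. ((z + z) - ((λq. -2) z)), ∅) :: 28] | E=∅ | C=[AP] | D=∅]
step 12: [S=∅ | E={z↦28} | C=[((z + z) - ((λq. -2) z))] | D=[(∅, ∅, ∅)]]
step 13: [S=∅ | E={z↦28} | C=[(z + z) :: ((λq. -2) z) :: PRIM2(sub)] | D=[(∅, ∅, ∅)]]
step 14: [S=∅ | E={z↦28} | C=[z :: z :: PRIM2(add) :: ((λq. -2) z) :: PRIM2(sub)] | D=[(∅, ∅, ∅)]]
step 15: [S=[28] | E={z↦28} | C=[z :: PRIM2(add) :: ((λq. -2) z) :: PRIM2(sub)] | D=[(∅, ∅, ∅)]]
step 16: [S=[28 :: 28] | E={z↦28} | C=[PRIM2(add) :: ((λq. -2) z) :: PRIM2(sub)] | D=[(∅, ∅, ∅)]]
step 17: [S=[56] | E={z↦28} | C=[((λq. -2) z) :: PRIM2(sub)] | D=[(∅, ∅, ∅)]]
step 18: [S=[56] | E={z↦28} | C=[z :: (λq. -2) :: AP :: PRIM2(sub)] | D=[(∅, ∅, ∅)]]
step 19: [S=[28 :: 56] | E={z↦28} | C=[(λq. -2) :: AP :: PRIM2(sub)] | D=[(∅, ∅, ∅)]]
step 20: [S=[clo(λq. -2, {z↦28}) :: 28 :: 56] | E={z↦28} | C=[AP :: PRIM2(sub)] | D=[(∅, ∅, ∅)]]
step 21: [S=∅ | E={q↦28, z↦28} | C=[-2] | D=[([56], {z↦28}, [PRIM2(sub)]) :: (∅, ∅, ∅)]]
step 22: [S=[-2] | E={q↦28, z↦28} | C=∅ | D=[([56], {z↦28}, [PRIM2(sub)]) :: (∅, ∅, ∅)]]
step 23: [S=[-2 :: 56] | E={z↦28} | C=[PRIM2(sub)] | D=[(∅, ∅, ∅)]]
step 24: [S=[58] | E={z↦28} | C=∅ | D=[(∅, ∅, ∅)]]
step 25: [S=[58] | E=∅ | C=∅ | D=∅]
→ final value 58

Answer: 58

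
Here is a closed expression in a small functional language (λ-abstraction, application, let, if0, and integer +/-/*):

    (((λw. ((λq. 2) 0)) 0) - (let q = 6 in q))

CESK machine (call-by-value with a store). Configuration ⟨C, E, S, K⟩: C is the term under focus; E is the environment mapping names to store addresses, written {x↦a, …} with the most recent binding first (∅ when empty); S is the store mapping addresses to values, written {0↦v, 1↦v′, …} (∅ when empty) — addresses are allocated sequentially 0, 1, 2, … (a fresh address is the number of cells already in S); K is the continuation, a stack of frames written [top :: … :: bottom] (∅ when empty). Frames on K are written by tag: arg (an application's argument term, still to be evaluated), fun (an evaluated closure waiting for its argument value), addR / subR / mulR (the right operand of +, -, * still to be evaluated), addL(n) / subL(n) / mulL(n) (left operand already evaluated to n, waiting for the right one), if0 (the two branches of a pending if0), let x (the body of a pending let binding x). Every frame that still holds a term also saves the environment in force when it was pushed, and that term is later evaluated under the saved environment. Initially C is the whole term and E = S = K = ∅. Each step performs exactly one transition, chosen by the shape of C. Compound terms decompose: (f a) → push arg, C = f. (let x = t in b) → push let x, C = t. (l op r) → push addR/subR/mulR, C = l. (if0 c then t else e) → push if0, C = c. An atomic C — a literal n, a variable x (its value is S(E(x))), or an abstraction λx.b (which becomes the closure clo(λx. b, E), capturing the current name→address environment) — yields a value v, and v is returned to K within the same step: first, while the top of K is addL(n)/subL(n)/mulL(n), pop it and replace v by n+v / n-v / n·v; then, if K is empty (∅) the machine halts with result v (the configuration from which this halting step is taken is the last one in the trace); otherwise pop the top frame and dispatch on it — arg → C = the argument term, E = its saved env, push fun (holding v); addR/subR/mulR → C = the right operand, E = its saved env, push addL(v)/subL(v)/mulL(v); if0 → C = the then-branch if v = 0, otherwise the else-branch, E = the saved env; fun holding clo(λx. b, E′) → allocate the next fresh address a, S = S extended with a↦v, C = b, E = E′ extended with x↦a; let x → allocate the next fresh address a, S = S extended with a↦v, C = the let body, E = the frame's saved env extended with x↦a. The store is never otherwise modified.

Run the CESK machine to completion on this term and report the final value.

Answer: -4

Machine steps:
[0] <C=(((λw. ((λq. 2) 0)) 0) - (let q = 6 in q)), E=∅, S=∅, K=∅>
[1] <C=((λw. ((λq. 2) 0)) 0), E=∅, S=∅, K=[subR]>
[2] <C=(λw. ((λq. 2) 0)), E=∅, S=∅, K=[arg :: subR]>
[3] <C=0, E=∅, S=∅, K=[fun :: subR]>
[4] <C=((λq. 2) 0), E={w↦0}, S={0↦0}, K=[subR]>
[5] <C=(λq. 2), E={w↦0}, S={0↦0}, K=[arg :: subR]>
[6] <C=0, E={w↦0}, S={0↦0}, K=[fun :: subR]>
[7] <C=2, E={q↦1, w↦0}, S={0↦0, 1↦0}, K=[subR]>
[8] <C=(let q = 6 in q), E=∅, S={0↦0, 1↦0}, K=[subL(2)]>
[9] <C=6, E=∅, S={0↦0, 1↦0}, K=[let q :: subL(2)]>
[10] <C=q, E={q↦2}, S={0↦0, 1↦0, 2↦6}, K=[subL(2)]>
→ final value -4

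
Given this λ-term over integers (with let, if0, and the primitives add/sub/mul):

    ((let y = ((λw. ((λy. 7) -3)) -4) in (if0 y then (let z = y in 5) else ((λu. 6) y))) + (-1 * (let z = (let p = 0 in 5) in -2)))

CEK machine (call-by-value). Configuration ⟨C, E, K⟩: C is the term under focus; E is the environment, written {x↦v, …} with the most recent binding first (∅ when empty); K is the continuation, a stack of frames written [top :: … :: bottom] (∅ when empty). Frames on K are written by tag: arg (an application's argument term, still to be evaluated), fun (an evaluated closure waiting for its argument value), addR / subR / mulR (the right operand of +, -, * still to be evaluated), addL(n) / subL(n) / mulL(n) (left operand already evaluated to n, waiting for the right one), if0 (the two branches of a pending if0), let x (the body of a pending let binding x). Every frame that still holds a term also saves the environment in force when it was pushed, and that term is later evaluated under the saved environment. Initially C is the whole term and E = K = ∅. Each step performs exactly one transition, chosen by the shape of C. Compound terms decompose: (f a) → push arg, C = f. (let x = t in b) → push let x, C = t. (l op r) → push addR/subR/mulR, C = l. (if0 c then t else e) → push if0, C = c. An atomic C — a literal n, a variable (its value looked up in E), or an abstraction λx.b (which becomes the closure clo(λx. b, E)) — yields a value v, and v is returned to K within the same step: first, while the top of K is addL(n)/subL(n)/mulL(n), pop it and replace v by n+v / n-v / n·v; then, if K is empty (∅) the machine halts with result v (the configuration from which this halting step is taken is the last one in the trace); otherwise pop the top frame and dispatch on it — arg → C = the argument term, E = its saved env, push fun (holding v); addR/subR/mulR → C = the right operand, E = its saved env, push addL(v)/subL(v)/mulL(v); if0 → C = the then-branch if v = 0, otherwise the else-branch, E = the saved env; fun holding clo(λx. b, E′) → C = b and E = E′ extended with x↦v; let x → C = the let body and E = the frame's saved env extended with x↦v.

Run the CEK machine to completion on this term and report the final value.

Answer: 8

Derivation:
0. <C=((let y = ((λw. ((λy. 7) -3)) -4) in (if0 y then (let z = y in 5) else ((λu. 6) y))) + (-1 * (let z = (let p = 0 in 5) in -2))), E=∅, K=∅>
1. <C=(let y = ((λw. ((λy. 7) -3)) -4) in (if0 y then (let z = y in 5) else ((λu. 6) y))), E=∅, K=[addR]>
2. <C=((λw. ((λy. 7) -3)) -4), E=∅, K=[let y :: addR]>
3. <C=(λw. ((λy. 7) -3)), E=∅, K=[arg :: let y :: addR]>
4. <C=-4, E=∅, K=[fun :: let y :: addR]>
5. <C=((λy. 7) -3), E={w↦-4}, K=[let y :: addR]>
6. <C=(λy. 7), E={w↦-4}, K=[arg :: let y :: addR]>
7. <C=-3, E={w↦-4}, K=[fun :: let y :: addR]>
8. <C=7, E={y↦-3, w↦-4}, K=[let y :: addR]>
9. <C=(if0 y then (let z = y in 5) else ((λu. 6) y)), E={y↦7}, K=[addR]>
10. <C=y, E={y↦7}, K=[if0 :: addR]>
11. <C=((λu. 6) y), E={y↦7}, K=[addR]>
12. <C=(λu. 6), E={y↦7}, K=[arg :: addR]>
13. <C=y, E={y↦7}, K=[fun :: addR]>
14. <C=6, E={u↦7, y↦7}, K=[addR]>
15. <C=(-1 * (let z = (let p = 0 in 5) in -2)), E=∅, K=[addL(6)]>
16. <C=-1, E=∅, K=[mulR :: addL(6)]>
17. <C=(let z = (let p = 0 in 5) in -2), E=∅, K=[mulL(-1) :: addL(6)]>
18. <C=(let p = 0 in 5), E=∅, K=[let z :: mulL(-1) :: addL(6)]>
19. <C=0, E=∅, K=[let p :: let z :: mulL(-1) :: addL(6)]>
20. <C=5, E={p↦0}, K=[let z :: mulL(-1) :: addL(6)]>
21. <C=-2, E={z↦5}, K=[mulL(-1) :: addL(6)]>
→ final value 8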